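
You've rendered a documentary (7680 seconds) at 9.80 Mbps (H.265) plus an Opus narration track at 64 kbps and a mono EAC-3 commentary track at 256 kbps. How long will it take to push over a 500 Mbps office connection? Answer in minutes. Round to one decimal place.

2.6 minutes

Audio total: 64 + 256 = 320 kbps = 0.320 Mbps.
Total bitrate: 10.120 Mbps.
File: 10.120 Mbps × 7680 s = 77721.6 Mb.
At 500 Mbps: 77721.6 / 500 = 155.4 s ≈ 2.59 minutes.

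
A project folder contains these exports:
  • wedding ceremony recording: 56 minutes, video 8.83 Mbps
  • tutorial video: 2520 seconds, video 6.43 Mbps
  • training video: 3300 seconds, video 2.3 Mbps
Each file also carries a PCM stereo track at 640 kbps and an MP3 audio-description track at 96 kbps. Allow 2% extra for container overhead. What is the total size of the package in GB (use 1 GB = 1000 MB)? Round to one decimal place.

Audio total: 640 + 96 = 736 kbps = 0.736 Mbps.
wedding ceremony recording: 9.566 Mbps × 3360 s × 1.02 = 32784.6 Mb
tutorial video: 7.166 Mbps × 2520 s × 1.02 = 18419.5 Mb
training video: 3.036 Mbps × 3300 s × 1.02 = 10219.2 Mb
Total: 61423.3 Mb = 7677.9 MB.
= 7.678 GB.

7.7 GB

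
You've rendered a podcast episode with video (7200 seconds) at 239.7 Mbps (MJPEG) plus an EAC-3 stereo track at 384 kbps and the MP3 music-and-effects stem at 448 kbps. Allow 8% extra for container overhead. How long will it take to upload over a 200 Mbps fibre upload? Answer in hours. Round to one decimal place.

2.6 hours

Audio total: 384 + 448 = 832 kbps = 0.832 Mbps.
Total bitrate: 240.532 Mbps.
File: 240.532 Mbps × 7200 s = 1731830.4 Mb.
With 8% container overhead: ×1.08. → 1870376.8 Mb.
At 200 Mbps: 1870376.8 / 200 = 9351.9 s ≈ 2.6 hours.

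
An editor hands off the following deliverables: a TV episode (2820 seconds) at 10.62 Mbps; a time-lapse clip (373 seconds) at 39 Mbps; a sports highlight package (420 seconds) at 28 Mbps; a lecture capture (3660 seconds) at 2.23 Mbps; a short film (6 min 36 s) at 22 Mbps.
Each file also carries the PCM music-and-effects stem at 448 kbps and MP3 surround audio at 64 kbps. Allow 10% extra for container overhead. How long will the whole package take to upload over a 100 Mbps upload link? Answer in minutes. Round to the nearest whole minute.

14 minutes

Audio total: 448 + 64 = 512 kbps = 0.512 Mbps.
TV episode: 11.132 Mbps × 2820 s × 1.10 = 34531.5 Mb
time-lapse clip: 39.512 Mbps × 373 s × 1.10 = 16211.8 Mb
sports highlight package: 28.512 Mbps × 420 s × 1.10 = 13172.5 Mb
lecture capture: 2.742 Mbps × 3660 s × 1.10 = 11039.3 Mb
short film: 22.512 Mbps × 396 s × 1.10 = 9806.2 Mb
Total: 84761.3 Mb = 10595.2 MB.
At 100 Mbps: 84761.3 / 100 = 848 s ≈ 14.1 minutes.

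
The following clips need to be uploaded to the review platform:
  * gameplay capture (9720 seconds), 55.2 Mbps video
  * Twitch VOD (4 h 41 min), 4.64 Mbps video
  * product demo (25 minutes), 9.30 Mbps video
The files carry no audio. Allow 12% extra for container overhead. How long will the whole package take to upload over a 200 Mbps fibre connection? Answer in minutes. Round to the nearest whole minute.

59 minutes

gameplay capture: 55.200 Mbps × 9720 s × 1.12 = 600929.3 Mb
Twitch VOD: 4.640 Mbps × 16860 s × 1.12 = 87618.0 Mb
product demo: 9.300 Mbps × 1500 s × 1.12 = 15624.0 Mb
Total: 704171.3 Mb = 88021.4 MB.
At 200 Mbps: 704171.3 / 200 = 3521 s ≈ 58.7 minutes.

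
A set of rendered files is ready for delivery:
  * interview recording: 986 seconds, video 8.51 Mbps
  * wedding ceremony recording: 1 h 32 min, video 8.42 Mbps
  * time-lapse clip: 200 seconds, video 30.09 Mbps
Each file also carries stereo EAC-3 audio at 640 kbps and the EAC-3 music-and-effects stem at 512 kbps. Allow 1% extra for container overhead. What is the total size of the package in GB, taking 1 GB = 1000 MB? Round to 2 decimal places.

Audio total: 640 + 512 = 1152 kbps = 1.152 Mbps.
interview recording: 9.662 Mbps × 986 s × 1.01 = 9622.0 Mb
wedding ceremony recording: 9.572 Mbps × 5520 s × 1.01 = 53365.8 Mb
time-lapse clip: 31.242 Mbps × 200 s × 1.01 = 6310.9 Mb
Total: 69298.7 Mb = 8662.3 MB.
= 8.662 GB.

8.66 GB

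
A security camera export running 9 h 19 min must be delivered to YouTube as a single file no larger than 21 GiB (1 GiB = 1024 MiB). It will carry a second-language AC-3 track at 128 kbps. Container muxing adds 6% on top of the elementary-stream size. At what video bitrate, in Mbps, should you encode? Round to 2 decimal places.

Budget: 21 GiB = 180388.6 Mb.
Stream payload after overhead: 180388.6 / 1.06 = 170177.9 Mb.
9 h 19 min = 559 min = 33540 s
Total bitrate budget: 170177.9 Mb / 33540 s = 5.074 Mbps.
Audio: 128 kbps = 0.128 Mbps.
Video: 5.074 − 0.128 = 4.946 Mbps.

4.95 Mbps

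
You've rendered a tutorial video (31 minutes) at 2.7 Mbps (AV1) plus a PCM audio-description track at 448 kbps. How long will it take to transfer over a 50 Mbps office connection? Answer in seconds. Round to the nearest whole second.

117 seconds

31 min = 1860 s
Audio: 448 kbps = 0.448 Mbps.
Total bitrate: 3.148 Mbps.
File: 3.148 Mbps × 1860 s = 5855.3 Mb.
At 50 Mbps: 5855.3 / 50 = 117.1 s ≈ 117 seconds.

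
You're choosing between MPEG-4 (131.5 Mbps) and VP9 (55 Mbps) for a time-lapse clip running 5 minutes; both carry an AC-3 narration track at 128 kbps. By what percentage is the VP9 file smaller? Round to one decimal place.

5 min = 300 s
Audio: 128 kbps = 0.128 Mbps.
MPEG-4: 131.628 Mbps × 300 s = 39488.4 Mb = 4.936 GB.
VP9: 55.128 Mbps × 300 s = 16538.4 Mb = 2.067 GB.
Reduction: (1 − 2.067/4.936) × 100 = 58.12%.

58.1%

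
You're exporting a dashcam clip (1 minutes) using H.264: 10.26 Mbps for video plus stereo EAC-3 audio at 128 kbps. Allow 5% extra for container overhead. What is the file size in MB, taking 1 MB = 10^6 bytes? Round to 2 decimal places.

81.81 MB

Audio: 128 kbps = 0.128 Mbps.
Total bitrate: 10.26 + 0.128 = 10.388 Mbps.
Stream data: 10.388 Mbps × 60 s = 623.3 Mb.
With 5% container overhead: ×1.05.
654.4 Mb ÷ 8 = 81.81 MB → 81.81 MB.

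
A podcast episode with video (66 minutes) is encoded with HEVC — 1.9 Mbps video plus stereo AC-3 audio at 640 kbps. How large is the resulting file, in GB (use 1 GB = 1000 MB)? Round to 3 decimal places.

66 min = 3960 s
Audio: 640 kbps = 0.640 Mbps.
Total bitrate: 1.9 + 0.640 = 2.540 Mbps.
Stream data: 2.540 Mbps × 3960 s = 10058.4 Mb.
10,058 Mb ÷ 8 = 1,257 MB → 1.257 GB.

1.257 GB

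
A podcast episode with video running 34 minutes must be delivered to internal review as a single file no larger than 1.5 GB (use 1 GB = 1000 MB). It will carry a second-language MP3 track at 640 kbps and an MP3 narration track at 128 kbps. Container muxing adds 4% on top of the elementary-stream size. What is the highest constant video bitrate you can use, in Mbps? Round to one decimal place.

4.9 Mbps

Budget: 1.5 GB = 12000.0 Mb.
Stream payload after overhead: 12000.0 / 1.04 = 11538.5 Mb.
34 min = 2040 s
Total bitrate budget: 11538.5 Mb / 2040 s = 5.656 Mbps.
Audio total: 640 + 128 = 768 kbps = 0.768 Mbps.
Video: 5.656 − 0.768 = 4.888 Mbps.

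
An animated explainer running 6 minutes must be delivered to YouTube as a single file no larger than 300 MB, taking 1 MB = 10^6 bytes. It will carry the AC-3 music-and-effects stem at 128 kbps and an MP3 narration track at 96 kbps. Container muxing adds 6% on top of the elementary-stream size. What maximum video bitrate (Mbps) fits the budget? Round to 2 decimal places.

Budget: 300 MB = 2400.0 Mb.
Stream payload after overhead: 2400.0 / 1.06 = 2264.2 Mb.
6 min = 360 s
Total bitrate budget: 2264.2 Mb / 360 s = 6.289 Mbps.
Audio total: 128 + 96 = 224 kbps = 0.224 Mbps.
Video: 6.289 − 0.224 = 6.065 Mbps.

6.07 Mbps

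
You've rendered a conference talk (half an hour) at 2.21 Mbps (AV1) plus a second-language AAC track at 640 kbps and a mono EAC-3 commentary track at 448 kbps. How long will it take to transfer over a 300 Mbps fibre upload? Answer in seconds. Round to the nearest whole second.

30 min = 1800 s
Audio total: 640 + 448 = 1088 kbps = 1.088 Mbps.
Total bitrate: 3.298 Mbps.
File: 3.298 Mbps × 1800 s = 5936.4 Mb.
At 300 Mbps: 5936.4 / 300 = 19.8 s ≈ 19.8 seconds.

20 seconds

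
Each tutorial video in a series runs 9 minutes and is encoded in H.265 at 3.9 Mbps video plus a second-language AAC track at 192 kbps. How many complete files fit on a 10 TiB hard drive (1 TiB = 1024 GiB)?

9 min = 540 s
Audio: 192 kbps = 0.192 Mbps.
Total bitrate: 4.092 Mbps.
Per item: 4.092 Mbps × 540 s = 2,210 Mb = 276.2 MB.
Capacity: 10 TiB = 87,960,930 Mb; 39807.09 items → 39807 complete.

39807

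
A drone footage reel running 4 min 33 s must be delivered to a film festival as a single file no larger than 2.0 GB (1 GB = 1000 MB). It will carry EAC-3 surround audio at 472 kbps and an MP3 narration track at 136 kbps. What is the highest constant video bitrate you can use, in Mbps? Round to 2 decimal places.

58.00 Mbps

Budget: 2.0 GB = 16000.0 Mb.
4 min 33 s = 273 s
Total bitrate budget: 16000.0 Mb / 273 s = 58.608 Mbps.
Audio total: 472 + 136 = 608 kbps = 0.608 Mbps.
Video: 58.608 − 0.608 = 58.000 Mbps.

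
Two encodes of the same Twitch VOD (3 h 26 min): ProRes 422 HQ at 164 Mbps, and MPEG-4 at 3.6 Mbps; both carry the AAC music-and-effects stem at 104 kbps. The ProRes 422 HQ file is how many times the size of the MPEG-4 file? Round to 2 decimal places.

3 h 26 min = 206 min = 12360 s
Audio: 104 kbps = 0.104 Mbps.
ProRes 422 HQ: 164.104 Mbps × 12360 s = 2028325.4 Mb = 253.541 GB.
MPEG-4: 3.704 Mbps × 12360 s = 45781.4 Mb = 5.723 GB.
Ratio: 253.541 / 5.723 = 44.305.

44.30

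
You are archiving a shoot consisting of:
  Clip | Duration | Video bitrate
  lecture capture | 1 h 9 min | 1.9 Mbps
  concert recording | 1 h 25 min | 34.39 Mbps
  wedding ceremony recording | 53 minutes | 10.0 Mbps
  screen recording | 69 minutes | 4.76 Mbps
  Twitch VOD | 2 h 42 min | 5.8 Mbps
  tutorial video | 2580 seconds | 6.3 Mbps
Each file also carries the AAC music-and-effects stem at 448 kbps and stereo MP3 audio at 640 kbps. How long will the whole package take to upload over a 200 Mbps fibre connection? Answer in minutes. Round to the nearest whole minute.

Audio total: 448 + 640 = 1088 kbps = 1.088 Mbps.
lecture capture: 2.988 Mbps × 4140 s = 12370.3 Mb
concert recording: 35.478 Mbps × 5100 s = 180937.8 Mb
wedding ceremony recording: 11.088 Mbps × 3180 s = 35259.8 Mb
screen recording: 5.848 Mbps × 4140 s = 24210.7 Mb
Twitch VOD: 6.888 Mbps × 9720 s = 66951.4 Mb
tutorial video: 7.388 Mbps × 2580 s = 19061.0 Mb
Total: 338791.1 Mb = 42348.9 MB.
At 200 Mbps: 338791.1 / 200 = 1694 s ≈ 28.2 minutes.

28 minutes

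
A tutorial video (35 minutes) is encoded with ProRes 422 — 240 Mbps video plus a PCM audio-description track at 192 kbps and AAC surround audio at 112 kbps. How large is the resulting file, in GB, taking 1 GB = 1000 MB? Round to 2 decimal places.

35 min = 2100 s
Audio total: 192 + 112 = 304 kbps = 0.304 Mbps.
Total bitrate: 240 + 0.304 = 240.304 Mbps.
Stream data: 240.304 Mbps × 2100 s = 504638.4 Mb.
504,638 Mb ÷ 8 = 63,080 MB → 63.08 GB.

63.08 GB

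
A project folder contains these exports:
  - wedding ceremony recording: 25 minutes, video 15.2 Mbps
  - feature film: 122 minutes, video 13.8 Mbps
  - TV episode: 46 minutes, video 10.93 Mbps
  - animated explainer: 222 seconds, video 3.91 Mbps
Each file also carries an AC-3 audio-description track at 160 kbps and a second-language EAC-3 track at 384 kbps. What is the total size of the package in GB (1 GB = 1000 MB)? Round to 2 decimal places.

Audio total: 160 + 384 = 544 kbps = 0.544 Mbps.
wedding ceremony recording: 15.744 Mbps × 1500 s = 23616.0 Mb
feature film: 14.344 Mbps × 7320 s = 104998.1 Mb
TV episode: 11.474 Mbps × 2760 s = 31668.2 Mb
animated explainer: 4.454 Mbps × 222 s = 988.8 Mb
Total: 161271.1 Mb = 20158.9 MB.
= 20.16 GB.

20.16 GB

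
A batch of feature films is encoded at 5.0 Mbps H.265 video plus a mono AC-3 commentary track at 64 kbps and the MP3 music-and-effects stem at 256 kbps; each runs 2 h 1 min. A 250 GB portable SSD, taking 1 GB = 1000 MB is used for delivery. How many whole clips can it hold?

2 h 1 min = 121 min = 7260 s
Audio total: 64 + 256 = 320 kbps = 0.320 Mbps.
Total bitrate: 5.320 Mbps.
Per item: 5.320 Mbps × 7260 s = 38,623 Mb = 4,828 MB.
Capacity: 250 GB = 2,000,000 Mb; 51.78 items → 51 complete.

51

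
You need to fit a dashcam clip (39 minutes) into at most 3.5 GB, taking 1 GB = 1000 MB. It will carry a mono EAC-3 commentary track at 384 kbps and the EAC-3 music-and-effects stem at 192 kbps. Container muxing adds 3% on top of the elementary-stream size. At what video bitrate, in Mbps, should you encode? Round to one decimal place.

Budget: 3.5 GB = 28000.0 Mb.
Stream payload after overhead: 28000.0 / 1.03 = 27184.5 Mb.
39 min = 2340 s
Total bitrate budget: 27184.5 Mb / 2340 s = 11.617 Mbps.
Audio total: 384 + 192 = 576 kbps = 0.576 Mbps.
Video: 11.617 − 0.576 = 11.041 Mbps.

11.0 Mbps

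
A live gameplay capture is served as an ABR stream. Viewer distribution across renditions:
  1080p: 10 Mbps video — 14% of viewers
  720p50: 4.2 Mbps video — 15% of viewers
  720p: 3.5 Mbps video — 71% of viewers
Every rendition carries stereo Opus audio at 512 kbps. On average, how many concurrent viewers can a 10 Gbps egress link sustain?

1989

Audio: 512 kbps = 0.512 Mbps.
Average per-viewer bitrate: 0.14×10.512 + 0.15×4.712 + 0.71×4.012 = 5.027 Mbps.
10 Gbps = 10,000 Mbps; 10,000 / 5.027 = 1989.26 → 1989.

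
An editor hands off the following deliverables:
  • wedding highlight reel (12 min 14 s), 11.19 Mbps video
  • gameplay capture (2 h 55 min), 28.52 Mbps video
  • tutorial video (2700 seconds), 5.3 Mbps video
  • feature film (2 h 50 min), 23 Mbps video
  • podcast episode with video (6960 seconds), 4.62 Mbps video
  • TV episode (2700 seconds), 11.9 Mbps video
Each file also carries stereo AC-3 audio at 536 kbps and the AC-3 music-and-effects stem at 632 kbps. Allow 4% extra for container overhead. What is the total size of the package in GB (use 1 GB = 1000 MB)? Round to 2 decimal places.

Audio total: 536 + 632 = 1168 kbps = 1.168 Mbps.
wedding highlight reel: 12.358 Mbps × 734 s × 1.04 = 9433.6 Mb
gameplay capture: 29.688 Mbps × 10500 s × 1.04 = 324193.0 Mb
tutorial video: 6.468 Mbps × 2700 s × 1.04 = 18162.1 Mb
feature film: 24.168 Mbps × 10200 s × 1.04 = 256374.1 Mb
podcast episode with video: 5.788 Mbps × 6960 s × 1.04 = 41895.9 Mb
TV episode: 13.068 Mbps × 2700 s × 1.04 = 36694.9 Mb
Total: 686753.7 Mb = 85844.2 MB.
= 85.84 GB.

85.84 GB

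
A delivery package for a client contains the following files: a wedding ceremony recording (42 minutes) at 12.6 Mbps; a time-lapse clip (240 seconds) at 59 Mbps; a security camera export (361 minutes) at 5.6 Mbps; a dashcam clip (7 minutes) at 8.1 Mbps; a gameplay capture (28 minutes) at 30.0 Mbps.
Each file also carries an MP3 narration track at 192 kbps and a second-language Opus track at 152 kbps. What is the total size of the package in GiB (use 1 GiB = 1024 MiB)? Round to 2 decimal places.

26.79 GiB

Audio total: 192 + 152 = 344 kbps = 0.344 Mbps.
wedding ceremony recording: 12.944 Mbps × 2520 s = 32618.9 Mb
time-lapse clip: 59.344 Mbps × 240 s = 14242.6 Mb
security camera export: 5.944 Mbps × 21660 s = 128747.0 Mb
dashcam clip: 8.444 Mbps × 420 s = 3546.5 Mb
gameplay capture: 30.344 Mbps × 1680 s = 50977.9 Mb
Total: 230132.9 Mb = 28766.6 MB.
= 26.79 GiB.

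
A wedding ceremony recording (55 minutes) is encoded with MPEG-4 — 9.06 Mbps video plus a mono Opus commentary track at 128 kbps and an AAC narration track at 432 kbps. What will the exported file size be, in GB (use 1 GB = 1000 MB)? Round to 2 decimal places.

55 min = 3300 s
Audio total: 128 + 432 = 560 kbps = 0.560 Mbps.
Total bitrate: 9.06 + 0.560 = 9.620 Mbps.
Stream data: 9.620 Mbps × 3300 s = 31746.0 Mb.
31,746 Mb ÷ 8 = 3,968 MB → 3.968 GB.

3.97 GB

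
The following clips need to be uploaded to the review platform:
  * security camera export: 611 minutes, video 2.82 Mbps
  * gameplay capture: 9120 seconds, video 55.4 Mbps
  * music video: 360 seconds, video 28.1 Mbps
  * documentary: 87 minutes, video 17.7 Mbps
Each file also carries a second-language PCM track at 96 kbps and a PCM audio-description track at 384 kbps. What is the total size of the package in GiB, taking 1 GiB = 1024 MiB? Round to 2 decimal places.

Audio total: 96 + 384 = 480 kbps = 0.480 Mbps.
security camera export: 3.300 Mbps × 36660 s = 120978.0 Mb
gameplay capture: 55.880 Mbps × 9120 s = 509625.6 Mb
music video: 28.580 Mbps × 360 s = 10288.8 Mb
documentary: 18.180 Mbps × 5220 s = 94899.6 Mb
Total: 735792.0 Mb = 91974.0 MB.
= 85.66 GiB.

85.66 GiB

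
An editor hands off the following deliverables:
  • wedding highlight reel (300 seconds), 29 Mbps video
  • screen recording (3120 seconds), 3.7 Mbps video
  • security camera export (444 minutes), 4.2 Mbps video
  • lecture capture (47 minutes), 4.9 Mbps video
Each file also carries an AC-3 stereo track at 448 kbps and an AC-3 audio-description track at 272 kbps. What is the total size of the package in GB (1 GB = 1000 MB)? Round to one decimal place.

21.2 GB

Audio total: 448 + 272 = 720 kbps = 0.720 Mbps.
wedding highlight reel: 29.720 Mbps × 300 s = 8916.0 Mb
screen recording: 4.420 Mbps × 3120 s = 13790.4 Mb
security camera export: 4.920 Mbps × 26640 s = 131068.8 Mb
lecture capture: 5.620 Mbps × 2820 s = 15848.4 Mb
Total: 169623.6 Mb = 21203.0 MB.
= 21.20 GB.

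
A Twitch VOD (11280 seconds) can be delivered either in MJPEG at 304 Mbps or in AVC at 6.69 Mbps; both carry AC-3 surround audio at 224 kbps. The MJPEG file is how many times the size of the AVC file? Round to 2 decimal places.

Audio: 224 kbps = 0.224 Mbps.
MJPEG: 304.224 Mbps × 11280 s = 3431646.7 Mb = 428.956 GB.
AVC: 6.914 Mbps × 11280 s = 77989.9 Mb = 9.749 GB.
Ratio: 428.956 / 9.749 = 44.001.

44.00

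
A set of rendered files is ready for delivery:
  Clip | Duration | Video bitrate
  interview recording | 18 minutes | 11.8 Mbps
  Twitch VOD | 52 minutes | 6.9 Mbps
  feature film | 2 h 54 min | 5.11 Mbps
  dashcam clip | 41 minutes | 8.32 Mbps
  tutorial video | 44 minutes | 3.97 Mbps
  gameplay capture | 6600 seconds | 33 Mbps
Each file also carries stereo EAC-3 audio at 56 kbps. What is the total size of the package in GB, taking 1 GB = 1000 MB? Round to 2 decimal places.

42.23 GB

Audio: 56 kbps = 0.056 Mbps.
interview recording: 11.856 Mbps × 1080 s = 12804.5 Mb
Twitch VOD: 6.956 Mbps × 3120 s = 21702.7 Mb
feature film: 5.166 Mbps × 10440 s = 53933.0 Mb
dashcam clip: 8.376 Mbps × 2460 s = 20605.0 Mb
tutorial video: 4.026 Mbps × 2640 s = 10628.6 Mb
gameplay capture: 33.056 Mbps × 6600 s = 218169.6 Mb
Total: 337843.4 Mb = 42230.4 MB.
= 42.23 GB.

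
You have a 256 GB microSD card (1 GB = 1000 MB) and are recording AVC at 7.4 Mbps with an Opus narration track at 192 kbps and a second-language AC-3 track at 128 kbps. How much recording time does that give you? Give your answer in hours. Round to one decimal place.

Audio total: 192 + 128 = 320 kbps = 0.320 Mbps.
Total bitrate: 7.4 + 0.320 = 7.720 Mbps.
Capacity: 256 GB = 2,048,000 Mb.
Recording time: 2,048,000 / 7.720 = 265,285 s ≈ 73.7 hours.

73.7 hours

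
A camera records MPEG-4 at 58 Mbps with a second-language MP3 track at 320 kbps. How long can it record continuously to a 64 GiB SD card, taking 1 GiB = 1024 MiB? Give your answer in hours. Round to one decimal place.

2.6 hours

Audio: 320 kbps = 0.320 Mbps.
Total bitrate: 58 + 0.320 = 58.320 Mbps.
Capacity: 64 GiB = 549,756 Mb.
Recording time: 549,756 / 58.320 = 9,427 s ≈ 2.62 hours.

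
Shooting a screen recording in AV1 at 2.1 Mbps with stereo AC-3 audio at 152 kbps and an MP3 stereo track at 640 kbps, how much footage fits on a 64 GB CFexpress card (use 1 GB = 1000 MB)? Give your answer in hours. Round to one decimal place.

49.2 hours

Audio total: 152 + 640 = 792 kbps = 0.792 Mbps.
Total bitrate: 2.1 + 0.792 = 2.892 Mbps.
Capacity: 64 GB = 512,000 Mb.
Recording time: 512,000 / 2.892 = 177,040 s ≈ 49.2 hours.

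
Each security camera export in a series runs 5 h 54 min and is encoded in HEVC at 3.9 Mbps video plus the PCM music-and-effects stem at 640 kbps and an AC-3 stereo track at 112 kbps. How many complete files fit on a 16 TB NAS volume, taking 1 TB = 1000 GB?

1295

5 h 54 min = 354 min = 21240 s
Audio total: 640 + 112 = 752 kbps = 0.752 Mbps.
Total bitrate: 4.652 Mbps.
Per item: 4.652 Mbps × 21240 s = 98,808 Mb = 12,351 MB.
Capacity: 16 TB = 128,000,000 Mb; 1295.44 items → 1295 complete.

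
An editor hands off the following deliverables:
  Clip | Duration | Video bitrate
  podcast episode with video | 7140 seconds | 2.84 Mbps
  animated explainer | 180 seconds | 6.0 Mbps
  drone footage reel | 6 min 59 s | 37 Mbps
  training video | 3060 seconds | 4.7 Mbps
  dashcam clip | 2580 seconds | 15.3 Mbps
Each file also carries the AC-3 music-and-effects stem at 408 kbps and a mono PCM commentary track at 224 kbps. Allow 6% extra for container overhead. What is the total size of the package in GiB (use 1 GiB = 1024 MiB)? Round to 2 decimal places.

Audio total: 408 + 224 = 632 kbps = 0.632 Mbps.
podcast episode with video: 3.472 Mbps × 7140 s × 1.06 = 26277.5 Mb
animated explainer: 6.632 Mbps × 180 s × 1.06 = 1265.4 Mb
drone footage reel: 37.632 Mbps × 419 s × 1.06 = 16713.9 Mb
training video: 5.332 Mbps × 3060 s × 1.06 = 17294.9 Mb
dashcam clip: 15.932 Mbps × 2580 s × 1.06 = 43570.8 Mb
Total: 105122.5 Mb = 13140.3 MB.
= 12.24 GiB.

12.24 GiB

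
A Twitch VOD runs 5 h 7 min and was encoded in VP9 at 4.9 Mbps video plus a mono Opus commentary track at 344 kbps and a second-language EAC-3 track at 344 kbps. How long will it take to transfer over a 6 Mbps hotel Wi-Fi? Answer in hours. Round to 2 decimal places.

5 h 7 min = 307 min = 18420 s
Audio total: 344 + 344 = 688 kbps = 0.688 Mbps.
Total bitrate: 5.588 Mbps.
File: 5.588 Mbps × 18420 s = 102931.0 Mb.
At 6 Mbps: 102931.0 / 6 = 17155.2 s ≈ 4.77 hours.

4.77 hours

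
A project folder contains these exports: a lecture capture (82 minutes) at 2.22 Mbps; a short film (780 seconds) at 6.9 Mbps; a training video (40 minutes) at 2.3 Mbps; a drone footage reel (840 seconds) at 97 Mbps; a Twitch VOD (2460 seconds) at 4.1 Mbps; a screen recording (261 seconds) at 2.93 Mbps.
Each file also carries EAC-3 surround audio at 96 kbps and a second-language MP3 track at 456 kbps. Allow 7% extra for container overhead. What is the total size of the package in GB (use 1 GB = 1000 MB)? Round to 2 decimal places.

16.13 GB

Audio total: 96 + 456 = 552 kbps = 0.552 Mbps.
lecture capture: 2.772 Mbps × 4920 s × 1.07 = 14592.9 Mb
short film: 7.452 Mbps × 780 s × 1.07 = 6219.4 Mb
training video: 2.852 Mbps × 2400 s × 1.07 = 7323.9 Mb
drone footage reel: 97.552 Mbps × 840 s × 1.07 = 87679.7 Mb
Twitch VOD: 4.652 Mbps × 2460 s × 1.07 = 12245.0 Mb
screen recording: 3.482 Mbps × 261 s × 1.07 = 972.4 Mb
Total: 129033.4 Mb = 16129.2 MB.
= 16.13 GB.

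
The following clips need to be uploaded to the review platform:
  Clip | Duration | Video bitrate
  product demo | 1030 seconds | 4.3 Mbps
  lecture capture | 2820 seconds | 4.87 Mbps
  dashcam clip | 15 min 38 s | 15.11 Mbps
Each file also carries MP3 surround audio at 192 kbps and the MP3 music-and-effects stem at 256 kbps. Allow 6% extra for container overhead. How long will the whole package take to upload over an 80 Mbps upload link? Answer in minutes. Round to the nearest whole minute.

Audio total: 192 + 256 = 448 kbps = 0.448 Mbps.
product demo: 4.748 Mbps × 1030 s × 1.06 = 5183.9 Mb
lecture capture: 5.318 Mbps × 2820 s × 1.06 = 15896.6 Mb
dashcam clip: 15.558 Mbps × 938 s × 1.06 = 15469.0 Mb
Total: 36549.4 Mb = 4568.7 MB.
At 80 Mbps: 36549.4 / 80 = 457 s ≈ 7.61 minutes.

8 minutes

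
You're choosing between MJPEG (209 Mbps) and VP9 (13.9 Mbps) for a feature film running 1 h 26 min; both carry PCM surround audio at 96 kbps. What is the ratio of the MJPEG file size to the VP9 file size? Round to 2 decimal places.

1 h 26 min = 86 min = 5160 s
Audio: 96 kbps = 0.096 Mbps.
MJPEG: 209.096 Mbps × 5160 s = 1078935.4 Mb = 134.867 GB.
VP9: 13.996 Mbps × 5160 s = 72219.4 Mb = 9.027 GB.
Ratio: 134.867 / 9.027 = 14.940.

14.94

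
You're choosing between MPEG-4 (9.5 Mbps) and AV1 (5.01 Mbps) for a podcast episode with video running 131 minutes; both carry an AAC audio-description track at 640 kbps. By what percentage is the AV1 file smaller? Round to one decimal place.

131 min = 7860 s
Audio: 640 kbps = 0.640 Mbps.
MPEG-4: 10.140 Mbps × 7860 s = 79700.4 Mb = 9.963 GB.
AV1: 5.650 Mbps × 7860 s = 44409.0 Mb = 5.551 GB.
Reduction: (1 − 5.551/9.963) × 100 = 44.28%.

44.3%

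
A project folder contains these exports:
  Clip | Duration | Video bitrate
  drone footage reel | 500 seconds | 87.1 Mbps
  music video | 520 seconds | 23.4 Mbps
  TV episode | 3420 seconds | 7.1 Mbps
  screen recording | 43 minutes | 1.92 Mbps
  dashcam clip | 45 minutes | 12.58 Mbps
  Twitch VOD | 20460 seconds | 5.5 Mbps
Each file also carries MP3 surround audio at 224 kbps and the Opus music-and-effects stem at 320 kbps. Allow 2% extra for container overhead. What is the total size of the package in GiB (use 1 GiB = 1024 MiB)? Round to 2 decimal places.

29.43 GiB

Audio total: 224 + 320 = 544 kbps = 0.544 Mbps.
drone footage reel: 87.644 Mbps × 500 s × 1.02 = 44698.4 Mb
music video: 23.944 Mbps × 520 s × 1.02 = 12699.9 Mb
TV episode: 7.644 Mbps × 3420 s × 1.02 = 26665.3 Mb
screen recording: 2.464 Mbps × 2580 s × 1.02 = 6484.3 Mb
dashcam clip: 13.124 Mbps × 2700 s × 1.02 = 36143.5 Mb
Twitch VOD: 6.044 Mbps × 20460 s × 1.02 = 126133.4 Mb
Total: 252824.9 Mb = 31603.1 MB.
= 29.43 GiB.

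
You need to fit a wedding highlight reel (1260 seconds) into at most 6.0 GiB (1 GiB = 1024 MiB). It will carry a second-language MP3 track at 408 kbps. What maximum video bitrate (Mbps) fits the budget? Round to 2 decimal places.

40.50 Mbps

Budget: 6.0 GiB = 51539.6 Mb.
Total bitrate budget: 51539.6 Mb / 1260 s = 40.904 Mbps.
Audio: 408 kbps = 0.408 Mbps.
Video: 40.904 − 0.408 = 40.496 Mbps.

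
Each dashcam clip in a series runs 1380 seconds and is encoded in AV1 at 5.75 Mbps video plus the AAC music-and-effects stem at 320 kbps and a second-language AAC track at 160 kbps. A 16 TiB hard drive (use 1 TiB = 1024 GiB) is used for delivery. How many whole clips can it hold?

16369

Audio total: 320 + 160 = 480 kbps = 0.480 Mbps.
Total bitrate: 6.230 Mbps.
Per item: 6.230 Mbps × 1380 s = 8,597 Mb = 1,075 MB.
Capacity: 16 TiB = 140,737,488 Mb; 16369.77 items → 16369 complete.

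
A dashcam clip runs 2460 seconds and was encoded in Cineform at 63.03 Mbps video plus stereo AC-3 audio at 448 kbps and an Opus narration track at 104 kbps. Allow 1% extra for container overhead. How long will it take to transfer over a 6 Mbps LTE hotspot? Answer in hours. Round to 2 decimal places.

7.31 hours

Audio total: 448 + 104 = 552 kbps = 0.552 Mbps.
Total bitrate: 63.582 Mbps.
File: 63.582 Mbps × 2460 s = 156411.7 Mb.
With 1% container overhead: ×1.01. → 157975.8 Mb.
At 6 Mbps: 157975.8 / 6 = 26329.3 s ≈ 7.31 hours.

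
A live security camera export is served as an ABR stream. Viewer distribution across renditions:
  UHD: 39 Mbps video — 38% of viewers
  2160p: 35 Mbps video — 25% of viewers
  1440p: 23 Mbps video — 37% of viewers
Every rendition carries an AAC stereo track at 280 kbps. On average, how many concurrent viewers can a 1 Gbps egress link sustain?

30

Audio: 280 kbps = 0.280 Mbps.
Average per-viewer bitrate: 0.38×39.280 + 0.25×35.280 + 0.37×23.280 = 32.360 Mbps.
1 Gbps = 1,000 Mbps; 1,000 / 32.360 = 30.90 → 30.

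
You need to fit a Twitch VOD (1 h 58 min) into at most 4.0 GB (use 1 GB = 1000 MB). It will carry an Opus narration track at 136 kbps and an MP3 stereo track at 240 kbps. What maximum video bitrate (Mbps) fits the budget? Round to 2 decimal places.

Budget: 4.0 GB = 32000.0 Mb.
1 h 58 min = 118 min = 7080 s
Total bitrate budget: 32000.0 Mb / 7080 s = 4.520 Mbps.
Audio total: 136 + 240 = 376 kbps = 0.376 Mbps.
Video: 4.520 − 0.376 = 4.144 Mbps.

4.14 Mbps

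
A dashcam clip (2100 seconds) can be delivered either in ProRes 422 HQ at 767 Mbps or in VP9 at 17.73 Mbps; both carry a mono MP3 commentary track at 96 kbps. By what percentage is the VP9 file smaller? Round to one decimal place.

97.7%

Audio: 96 kbps = 0.096 Mbps.
ProRes 422 HQ: 767.096 Mbps × 2100 s = 1610901.6 Mb = 201.363 GB.
VP9: 17.826 Mbps × 2100 s = 37434.6 Mb = 4.679 GB.
Reduction: (1 − 4.679/201.363) × 100 = 97.68%.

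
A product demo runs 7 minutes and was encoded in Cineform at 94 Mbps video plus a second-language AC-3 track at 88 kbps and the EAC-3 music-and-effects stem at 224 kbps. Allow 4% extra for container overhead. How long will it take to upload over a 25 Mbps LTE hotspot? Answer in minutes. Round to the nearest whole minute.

7 min = 420 s
Audio total: 88 + 224 = 312 kbps = 0.312 Mbps.
Total bitrate: 94.312 Mbps.
File: 94.312 Mbps × 420 s = 39611.0 Mb.
With 4% container overhead: ×1.04. → 41195.5 Mb.
At 25 Mbps: 41195.5 / 25 = 1647.8 s ≈ 27.5 minutes.

27 minutes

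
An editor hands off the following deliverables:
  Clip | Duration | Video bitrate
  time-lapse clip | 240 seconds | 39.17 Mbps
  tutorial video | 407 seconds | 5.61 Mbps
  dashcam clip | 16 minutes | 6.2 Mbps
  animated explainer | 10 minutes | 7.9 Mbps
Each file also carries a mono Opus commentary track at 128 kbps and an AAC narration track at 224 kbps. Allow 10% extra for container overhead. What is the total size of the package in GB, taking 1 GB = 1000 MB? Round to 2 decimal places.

Audio total: 128 + 224 = 352 kbps = 0.352 Mbps.
time-lapse clip: 39.522 Mbps × 240 s × 1.10 = 10433.8 Mb
tutorial video: 5.962 Mbps × 407 s × 1.10 = 2669.2 Mb
dashcam clip: 6.552 Mbps × 960 s × 1.10 = 6918.9 Mb
animated explainer: 8.252 Mbps × 600 s × 1.10 = 5446.3 Mb
Total: 25468.2 Mb = 3183.5 MB.
= 3.184 GB.

3.18 GB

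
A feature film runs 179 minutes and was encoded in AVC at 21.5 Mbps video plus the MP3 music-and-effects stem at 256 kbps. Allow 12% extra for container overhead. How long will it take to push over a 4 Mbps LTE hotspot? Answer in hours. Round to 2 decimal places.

18.17 hours

179 min = 10740 s
Audio: 256 kbps = 0.256 Mbps.
Total bitrate: 21.756 Mbps.
File: 21.756 Mbps × 10740 s = 233659.4 Mb.
With 12% container overhead: ×1.12. → 261698.6 Mb.
At 4 Mbps: 261698.6 / 4 = 65424.6 s ≈ 18.2 hours.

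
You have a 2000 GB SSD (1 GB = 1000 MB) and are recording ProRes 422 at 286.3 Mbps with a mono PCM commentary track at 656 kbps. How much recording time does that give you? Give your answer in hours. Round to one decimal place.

Audio: 656 kbps = 0.656 Mbps.
Total bitrate: 286.3 + 0.656 = 286.956 Mbps.
Capacity: 2000 GB = 16,000,000 Mb.
Recording time: 16,000,000 / 286.956 = 55,758 s ≈ 15.5 hours.

15.5 hours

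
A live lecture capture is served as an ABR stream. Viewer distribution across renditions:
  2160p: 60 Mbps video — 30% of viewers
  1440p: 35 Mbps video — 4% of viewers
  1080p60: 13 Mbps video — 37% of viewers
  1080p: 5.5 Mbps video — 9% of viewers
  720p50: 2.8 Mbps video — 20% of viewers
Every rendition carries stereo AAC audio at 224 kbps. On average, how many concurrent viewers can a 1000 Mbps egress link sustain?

Audio: 224 kbps = 0.224 Mbps.
Average per-viewer bitrate: 0.30×60.224 + 0.04×35.224 + 0.37×13.224 + 0.09×5.724 + 0.20×3.024 = 25.489 Mbps.
1000 Mbps = 1,000 Mbps; 1,000 / 25.489 = 39.23 → 39.

39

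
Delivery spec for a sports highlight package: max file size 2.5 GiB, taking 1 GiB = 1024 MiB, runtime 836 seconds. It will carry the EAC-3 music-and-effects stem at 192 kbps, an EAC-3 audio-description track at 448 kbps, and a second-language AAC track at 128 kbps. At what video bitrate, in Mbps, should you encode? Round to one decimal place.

Budget: 2.5 GiB = 21474.8 Mb.
Total bitrate budget: 21474.8 Mb / 836 s = 25.688 Mbps.
Audio total: 192 + 448 + 128 = 768 kbps = 0.768 Mbps.
Video: 25.688 − 0.768 = 24.920 Mbps.

24.9 Mbps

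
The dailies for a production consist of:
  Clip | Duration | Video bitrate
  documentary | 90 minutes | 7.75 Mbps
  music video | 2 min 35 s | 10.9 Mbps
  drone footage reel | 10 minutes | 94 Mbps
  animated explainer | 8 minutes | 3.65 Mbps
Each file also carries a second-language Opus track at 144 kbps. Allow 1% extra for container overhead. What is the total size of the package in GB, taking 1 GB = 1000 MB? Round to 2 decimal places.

Audio: 144 kbps = 0.144 Mbps.
documentary: 7.894 Mbps × 5400 s × 1.01 = 43053.9 Mb
music video: 11.044 Mbps × 155 s × 1.01 = 1728.9 Mb
drone footage reel: 94.144 Mbps × 600 s × 1.01 = 57051.3 Mb
animated explainer: 3.794 Mbps × 480 s × 1.01 = 1839.3 Mb
Total: 103673.4 Mb = 12959.2 MB.
= 12.96 GB.

12.96 GB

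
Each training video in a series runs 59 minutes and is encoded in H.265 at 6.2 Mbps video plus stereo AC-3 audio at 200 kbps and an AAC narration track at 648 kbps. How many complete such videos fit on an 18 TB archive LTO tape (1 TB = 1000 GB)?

59 min = 3540 s
Audio total: 200 + 648 = 848 kbps = 0.848 Mbps.
Total bitrate: 7.048 Mbps.
Per item: 7.048 Mbps × 3540 s = 24,950 Mb = 3,119 MB.
Capacity: 18 TB = 144,000,000 Mb; 5771.56 items → 5771 complete.

5771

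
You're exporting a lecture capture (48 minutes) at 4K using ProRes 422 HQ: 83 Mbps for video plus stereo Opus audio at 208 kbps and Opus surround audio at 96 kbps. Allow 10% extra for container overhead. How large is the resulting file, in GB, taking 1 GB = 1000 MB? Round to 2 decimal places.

48 min = 2880 s
Audio total: 208 + 96 = 304 kbps = 0.304 Mbps.
Total bitrate: 83 + 0.304 = 83.304 Mbps.
Stream data: 83.304 Mbps × 2880 s = 239915.5 Mb.
With 10% container overhead: ×1.10.
263,907 Mb ÷ 8 = 32,988 MB → 32.99 GB.

32.99 GB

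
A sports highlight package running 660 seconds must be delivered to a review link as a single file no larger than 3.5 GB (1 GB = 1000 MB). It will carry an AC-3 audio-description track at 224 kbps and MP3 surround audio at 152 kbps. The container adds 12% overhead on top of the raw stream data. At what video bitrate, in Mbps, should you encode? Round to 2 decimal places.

37.50 Mbps

Budget: 3.5 GB = 28000.0 Mb.
Stream payload after overhead: 28000.0 / 1.12 = 25000.0 Mb.
Total bitrate budget: 25000.0 Mb / 660 s = 37.879 Mbps.
Audio total: 224 + 152 = 376 kbps = 0.376 Mbps.
Video: 37.879 − 0.376 = 37.503 Mbps.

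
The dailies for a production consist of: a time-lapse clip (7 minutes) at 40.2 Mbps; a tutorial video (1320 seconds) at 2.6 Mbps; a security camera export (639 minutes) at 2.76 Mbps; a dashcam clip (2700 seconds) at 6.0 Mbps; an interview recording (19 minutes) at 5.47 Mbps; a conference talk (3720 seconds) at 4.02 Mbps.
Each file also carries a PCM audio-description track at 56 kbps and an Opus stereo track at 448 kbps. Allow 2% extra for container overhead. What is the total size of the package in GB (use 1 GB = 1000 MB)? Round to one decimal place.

Audio total: 56 + 448 = 504 kbps = 0.504 Mbps.
time-lapse clip: 40.704 Mbps × 420 s × 1.02 = 17437.6 Mb
tutorial video: 3.104 Mbps × 1320 s × 1.02 = 4179.2 Mb
security camera export: 3.264 Mbps × 38340 s × 1.02 = 127644.6 Mb
dashcam clip: 6.504 Mbps × 2700 s × 1.02 = 17912.0 Mb
interview recording: 5.974 Mbps × 1140 s × 1.02 = 6946.6 Mb
conference talk: 4.524 Mbps × 3720 s × 1.02 = 17165.9 Mb
Total: 191285.9 Mb = 23910.7 MB.
= 23.91 GB.

23.9 GB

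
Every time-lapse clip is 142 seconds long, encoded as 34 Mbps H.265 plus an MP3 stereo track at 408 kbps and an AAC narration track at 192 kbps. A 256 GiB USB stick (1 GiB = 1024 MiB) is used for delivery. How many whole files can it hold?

Audio total: 408 + 192 = 600 kbps = 0.600 Mbps.
Total bitrate: 34.600 Mbps.
Per item: 34.600 Mbps × 142 s = 4,913 Mb = 614.1 MB.
Capacity: 256 GiB = 2,199,023 Mb; 447.57 items → 447 complete.

447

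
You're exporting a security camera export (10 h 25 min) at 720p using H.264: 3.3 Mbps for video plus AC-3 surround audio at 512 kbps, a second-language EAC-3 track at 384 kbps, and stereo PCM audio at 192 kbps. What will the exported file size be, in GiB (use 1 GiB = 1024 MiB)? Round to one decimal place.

19.2 GiB

10 h 25 min = 625 min = 37500 s
Audio total: 512 + 384 + 192 = 1088 kbps = 1.088 Mbps.
Total bitrate: 3.3 + 1.088 = 4.388 Mbps.
Stream data: 4.388 Mbps × 37500 s = 164550.0 Mb.
164,550 Mb = 20,568,750,000 bytes ÷ 1,073,741,824 = 19.16 GiB.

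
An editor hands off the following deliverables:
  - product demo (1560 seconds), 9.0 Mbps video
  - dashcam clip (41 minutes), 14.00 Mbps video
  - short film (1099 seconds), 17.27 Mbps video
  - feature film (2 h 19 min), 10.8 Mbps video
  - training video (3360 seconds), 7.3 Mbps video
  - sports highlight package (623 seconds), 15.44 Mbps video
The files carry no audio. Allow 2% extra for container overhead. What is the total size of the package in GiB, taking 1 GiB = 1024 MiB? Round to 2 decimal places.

product demo: 9.000 Mbps × 1560 s × 1.02 = 14320.8 Mb
dashcam clip: 14.000 Mbps × 2460 s × 1.02 = 35128.8 Mb
short film: 17.270 Mbps × 1099 s × 1.02 = 19359.3 Mb
feature film: 10.800 Mbps × 8340 s × 1.02 = 91873.4 Mb
training video: 7.300 Mbps × 3360 s × 1.02 = 25018.6 Mb
sports highlight package: 15.440 Mbps × 623 s × 1.02 = 9811.5 Mb
Total: 195512.4 Mb = 24439.1 MB.
= 22.76 GiB.

22.76 GiB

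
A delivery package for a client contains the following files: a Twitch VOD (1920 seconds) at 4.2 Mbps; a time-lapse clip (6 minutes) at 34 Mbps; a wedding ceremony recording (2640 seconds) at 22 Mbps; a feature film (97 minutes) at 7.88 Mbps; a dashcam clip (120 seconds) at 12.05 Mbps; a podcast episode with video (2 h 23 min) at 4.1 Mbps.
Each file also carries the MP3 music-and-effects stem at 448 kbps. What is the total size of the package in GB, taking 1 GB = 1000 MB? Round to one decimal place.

21.2 GB

Audio: 448 kbps = 0.448 Mbps.
Twitch VOD: 4.648 Mbps × 1920 s = 8924.2 Mb
time-lapse clip: 34.448 Mbps × 360 s = 12401.3 Mb
wedding ceremony recording: 22.448 Mbps × 2640 s = 59262.7 Mb
feature film: 8.328 Mbps × 5820 s = 48469.0 Mb
dashcam clip: 12.498 Mbps × 120 s = 1499.8 Mb
podcast episode with video: 4.548 Mbps × 8580 s = 39021.8 Mb
Total: 169578.7 Mb = 21197.3 MB.
= 21.20 GB.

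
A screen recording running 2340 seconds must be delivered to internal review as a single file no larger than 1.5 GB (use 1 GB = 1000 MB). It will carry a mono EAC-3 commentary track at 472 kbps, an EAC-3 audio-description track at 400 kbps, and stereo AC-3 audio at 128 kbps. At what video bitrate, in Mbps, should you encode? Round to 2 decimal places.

Budget: 1.5 GB = 12000.0 Mb.
Total bitrate budget: 12000.0 Mb / 2340 s = 5.128 Mbps.
Audio total: 472 + 400 + 128 = 1000 kbps = 1.000 Mbps.
Video: 5.128 − 1.000 = 4.128 Mbps.

4.13 Mbps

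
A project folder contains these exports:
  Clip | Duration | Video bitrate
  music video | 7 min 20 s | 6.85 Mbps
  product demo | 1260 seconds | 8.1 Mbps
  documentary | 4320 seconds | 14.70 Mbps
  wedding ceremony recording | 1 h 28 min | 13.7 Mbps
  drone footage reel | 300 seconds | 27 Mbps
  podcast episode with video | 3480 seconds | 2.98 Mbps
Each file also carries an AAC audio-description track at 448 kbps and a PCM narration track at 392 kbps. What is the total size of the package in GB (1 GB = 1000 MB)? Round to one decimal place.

22.5 GB

Audio total: 448 + 392 = 840 kbps = 0.840 Mbps.
music video: 7.690 Mbps × 440 s = 3383.6 Mb
product demo: 8.940 Mbps × 1260 s = 11264.4 Mb
documentary: 15.540 Mbps × 4320 s = 67132.8 Mb
wedding ceremony recording: 14.540 Mbps × 5280 s = 76771.2 Mb
drone footage reel: 27.840 Mbps × 300 s = 8352.0 Mb
podcast episode with video: 3.820 Mbps × 3480 s = 13293.6 Mb
Total: 180197.6 Mb = 22524.7 MB.
= 22.52 GB.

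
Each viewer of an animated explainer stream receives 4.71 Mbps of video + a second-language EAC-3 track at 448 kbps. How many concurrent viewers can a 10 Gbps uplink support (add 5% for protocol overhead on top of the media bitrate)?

1846

Audio: 448 kbps = 0.448 Mbps.
Per-viewer media rate: 5.158 Mbps.
On the wire with 5% overhead: 5.416 Mbps.
10 Gbps = 10,000 Mbps; 10,000 / 5.416 = 1846.42 → 1846 viewers.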